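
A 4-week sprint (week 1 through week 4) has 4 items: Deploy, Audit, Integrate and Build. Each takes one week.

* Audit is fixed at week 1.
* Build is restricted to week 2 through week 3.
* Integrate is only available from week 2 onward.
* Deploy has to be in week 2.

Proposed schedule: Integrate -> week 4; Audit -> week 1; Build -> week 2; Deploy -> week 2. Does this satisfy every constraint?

Valid

Audit is fixed at week 1 — holds.
Deploy has to be in week 2 — holds.
Integrate is only available from week 2 onward — holds.
Build is restricted to week 2 through week 3 — holds.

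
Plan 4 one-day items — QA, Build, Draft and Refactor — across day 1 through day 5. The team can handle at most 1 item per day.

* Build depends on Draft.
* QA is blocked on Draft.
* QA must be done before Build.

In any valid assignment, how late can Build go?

Precedence pushes Build to at least day 3.
Build at day 5 is achievable: Build in day 5, Refactor in day 3, Draft in day 1, QA in day 2.

day 5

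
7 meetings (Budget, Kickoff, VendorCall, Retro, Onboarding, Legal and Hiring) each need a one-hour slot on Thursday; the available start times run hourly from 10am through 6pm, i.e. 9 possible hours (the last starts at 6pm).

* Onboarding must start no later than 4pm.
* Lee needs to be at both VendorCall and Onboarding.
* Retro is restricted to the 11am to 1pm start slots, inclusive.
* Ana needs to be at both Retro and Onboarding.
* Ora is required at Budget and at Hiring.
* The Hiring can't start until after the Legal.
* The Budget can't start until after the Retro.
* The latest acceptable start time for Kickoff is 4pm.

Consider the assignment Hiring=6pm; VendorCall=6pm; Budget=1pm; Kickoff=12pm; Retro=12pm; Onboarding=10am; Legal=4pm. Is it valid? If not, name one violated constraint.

Onboarding must start no later than 4pm — holds.
The Hiring can't start until after the Legal — holds.
Retro is restricted to the 11am to 1pm start slots, inclusive — holds.
Lee needs to be at both VendorCall and Onboarding — holds.
Ora is required at Budget and at Hiring — holds.
Ana needs to be at both Retro and Onboarding — holds.
The Budget can't start until after the Retro — holds.
The latest acceptable start time for Kickoff is 4pm — holds.

Yes, all constraints hold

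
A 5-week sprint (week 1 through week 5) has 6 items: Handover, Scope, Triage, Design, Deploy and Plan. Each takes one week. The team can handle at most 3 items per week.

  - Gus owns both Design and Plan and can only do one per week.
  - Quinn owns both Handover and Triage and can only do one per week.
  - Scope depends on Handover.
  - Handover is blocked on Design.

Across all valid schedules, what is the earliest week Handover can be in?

Precedence pushes Handover to at least week 2; downstream work caps Handover at week 4.
Handover at week 2 is achievable: Plan=week 2, Design=week 1, Triage=week 1, Handover=week 2, Deploy=week 1, Scope=week 3.

week 2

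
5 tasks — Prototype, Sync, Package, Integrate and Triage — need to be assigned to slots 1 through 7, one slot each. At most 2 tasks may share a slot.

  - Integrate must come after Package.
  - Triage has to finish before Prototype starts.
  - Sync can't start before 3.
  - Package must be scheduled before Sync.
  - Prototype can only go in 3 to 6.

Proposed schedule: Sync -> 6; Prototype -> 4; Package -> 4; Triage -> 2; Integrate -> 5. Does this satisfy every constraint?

Yes, all constraints hold

Sync can't start before 3 — holds.
Integrate must come after Package — holds.
Prototype can only go in 3 to 6 — holds.
At most 2 tasks may share a slot — holds.
Package must be scheduled before Sync — holds.
Triage has to finish before Prototype starts — holds.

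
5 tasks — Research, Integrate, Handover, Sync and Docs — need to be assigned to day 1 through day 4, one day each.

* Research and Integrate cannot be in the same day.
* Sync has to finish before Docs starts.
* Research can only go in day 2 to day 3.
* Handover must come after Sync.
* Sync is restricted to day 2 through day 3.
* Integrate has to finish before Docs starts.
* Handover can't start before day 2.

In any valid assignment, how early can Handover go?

day 3

Handover is available from day 2; precedence pushes Handover to at least day 3.
Handover at day 3 is achievable: Handover=day 3; Research=day 2; Sync=day 2; Docs=day 3; Integrate=day 1.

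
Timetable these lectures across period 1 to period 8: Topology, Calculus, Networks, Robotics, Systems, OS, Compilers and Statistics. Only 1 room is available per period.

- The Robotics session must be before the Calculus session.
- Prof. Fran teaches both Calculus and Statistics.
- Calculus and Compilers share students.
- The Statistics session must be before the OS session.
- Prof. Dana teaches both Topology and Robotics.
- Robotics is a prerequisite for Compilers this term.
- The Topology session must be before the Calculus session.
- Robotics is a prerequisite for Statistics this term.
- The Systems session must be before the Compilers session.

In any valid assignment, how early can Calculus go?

Precedence pushes Calculus to at least period 2.
Calculus at period 3 is achievable: Robotics -> period 1; Systems -> period 4; Networks -> period 8; OS -> period 7; Compilers -> period 5; Calculus -> period 3; Statistics -> period 6; Topology -> period 2.
Nothing earlier works — the conflict and capacity constraints rule out every period before period 3.

period 3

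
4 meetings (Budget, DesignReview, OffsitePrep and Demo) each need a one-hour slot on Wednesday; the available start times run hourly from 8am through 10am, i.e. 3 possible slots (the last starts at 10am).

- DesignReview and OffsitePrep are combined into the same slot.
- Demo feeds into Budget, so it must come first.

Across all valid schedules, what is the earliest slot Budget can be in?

Precedence pushes Budget to at least 9am.
Budget at 9am is achievable: Budget=9am; OffsitePrep=8am; Demo=8am; DesignReview=8am.

9am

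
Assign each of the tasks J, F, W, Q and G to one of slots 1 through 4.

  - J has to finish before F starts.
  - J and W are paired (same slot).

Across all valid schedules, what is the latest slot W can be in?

3

W must be in the same slot as J, which can't be after 3, so W is at most 3.
W at 3 is achievable: Q -> 1, J -> 3, F -> 4, G -> 1, W -> 3.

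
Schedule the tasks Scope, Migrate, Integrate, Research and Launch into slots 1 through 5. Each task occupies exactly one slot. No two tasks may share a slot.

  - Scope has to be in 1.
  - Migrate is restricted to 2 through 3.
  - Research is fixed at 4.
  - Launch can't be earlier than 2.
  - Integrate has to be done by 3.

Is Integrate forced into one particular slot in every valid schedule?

No

Integrate can be 2 (e.g. Research -> 4, Scope -> 1, Migrate -> 3, Launch -> 5, Integrate -> 2) or 3 (e.g. Launch -> 5, Research -> 4, Integrate -> 3, Migrate -> 2, Scope -> 1).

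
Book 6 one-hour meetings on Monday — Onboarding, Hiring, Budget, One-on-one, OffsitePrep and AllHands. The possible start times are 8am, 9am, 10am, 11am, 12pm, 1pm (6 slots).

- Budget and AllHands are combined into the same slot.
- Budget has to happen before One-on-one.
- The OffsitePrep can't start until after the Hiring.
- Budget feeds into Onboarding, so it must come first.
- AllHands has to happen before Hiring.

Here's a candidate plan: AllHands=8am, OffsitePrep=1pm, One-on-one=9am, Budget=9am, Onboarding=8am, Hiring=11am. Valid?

No. Budget feeds into Onboarding, so it must come first is not satisfied.

AllHands has to happen before Hiring — holds.
Budget and AllHands are combined into the same slot — violated.
The OffsitePrep can't start until after the Hiring — holds.
Budget has to happen before One-on-one — violated.
Budget feeds into Onboarding, so it must come first — violated.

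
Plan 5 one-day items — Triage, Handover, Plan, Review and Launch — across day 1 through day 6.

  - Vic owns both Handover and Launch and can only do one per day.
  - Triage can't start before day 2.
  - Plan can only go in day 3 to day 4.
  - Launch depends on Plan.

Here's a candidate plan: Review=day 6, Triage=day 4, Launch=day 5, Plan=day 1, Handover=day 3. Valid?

Launch depends on Plan — holds.
Vic owns both Handover and Launch and can only do one per day — holds.
Plan can only go in day 3 to day 4 — violated.
Triage can't start before day 2 — holds.

Invalid. Plan can only go in day 3 to day 4.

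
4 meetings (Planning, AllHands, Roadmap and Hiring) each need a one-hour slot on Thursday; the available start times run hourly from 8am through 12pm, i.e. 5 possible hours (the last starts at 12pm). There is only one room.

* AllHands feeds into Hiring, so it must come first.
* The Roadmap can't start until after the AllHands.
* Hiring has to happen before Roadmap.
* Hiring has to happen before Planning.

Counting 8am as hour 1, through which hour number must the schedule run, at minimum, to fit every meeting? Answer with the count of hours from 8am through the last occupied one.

The precedence chain requires at least 3 distinct hours.
With at most 1 per hour and 4 meetings, at least 4 hours are needed.
4 works (last occupied hour: 11am): for example AllHands -> 8am; Roadmap -> 10am; Hiring -> 9am; Planning -> 11am.

4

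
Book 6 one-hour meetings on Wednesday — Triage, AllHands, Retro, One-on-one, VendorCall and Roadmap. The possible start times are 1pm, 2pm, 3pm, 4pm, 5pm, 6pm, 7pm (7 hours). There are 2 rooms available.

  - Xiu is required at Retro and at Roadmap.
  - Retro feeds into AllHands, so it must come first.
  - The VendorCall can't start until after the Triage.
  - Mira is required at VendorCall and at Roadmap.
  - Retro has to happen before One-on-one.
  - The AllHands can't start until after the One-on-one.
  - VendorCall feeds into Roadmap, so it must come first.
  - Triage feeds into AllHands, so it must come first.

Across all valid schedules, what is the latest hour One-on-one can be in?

Precedence pushes One-on-one to at least 2pm; downstream work caps One-on-one at 6pm.
One-on-one at 6pm is achievable: Retro in 1pm, One-on-one in 6pm, Roadmap in 3pm, AllHands in 7pm, VendorCall in 2pm, Triage in 1pm.

6pm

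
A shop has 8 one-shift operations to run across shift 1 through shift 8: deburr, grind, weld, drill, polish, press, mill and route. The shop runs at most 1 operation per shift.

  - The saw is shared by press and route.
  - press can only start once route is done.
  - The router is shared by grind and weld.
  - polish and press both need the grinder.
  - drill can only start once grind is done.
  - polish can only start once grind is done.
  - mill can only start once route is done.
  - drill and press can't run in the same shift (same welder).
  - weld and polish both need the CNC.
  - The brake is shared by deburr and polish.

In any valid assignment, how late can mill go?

Precedence pushes mill to at least shift 2.
mill at shift 8 is achievable: mill -> shift 8; route -> shift 2; drill -> shift 3; polish -> shift 4; deburr -> shift 6; press -> shift 5; grind -> shift 1; weld -> shift 7.

shift 8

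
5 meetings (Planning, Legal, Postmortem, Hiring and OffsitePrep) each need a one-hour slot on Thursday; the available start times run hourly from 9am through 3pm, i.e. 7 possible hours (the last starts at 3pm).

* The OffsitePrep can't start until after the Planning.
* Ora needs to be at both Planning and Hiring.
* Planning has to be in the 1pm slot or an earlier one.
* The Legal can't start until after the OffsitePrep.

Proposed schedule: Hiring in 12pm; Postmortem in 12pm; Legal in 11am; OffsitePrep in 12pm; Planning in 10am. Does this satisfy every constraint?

Invalid. The Legal can't start until after the OffsitePrep.

Ora needs to be at both Planning and Hiring — holds.
The OffsitePrep can't start until after the Planning — holds.
The Legal can't start until after the OffsitePrep — violated.
Planning has to be in the 1pm slot or an earlier one — holds.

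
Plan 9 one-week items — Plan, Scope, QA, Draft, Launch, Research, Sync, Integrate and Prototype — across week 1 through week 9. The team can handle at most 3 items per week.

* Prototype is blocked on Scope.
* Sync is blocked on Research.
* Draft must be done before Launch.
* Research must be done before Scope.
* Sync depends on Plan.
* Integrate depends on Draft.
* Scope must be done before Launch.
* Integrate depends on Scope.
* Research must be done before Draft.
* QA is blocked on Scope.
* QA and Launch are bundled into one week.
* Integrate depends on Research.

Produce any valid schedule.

Launch=week 3, Scope=week 2, Research=week 1, Draft=week 2, Prototype=week 4, Plan=week 1, QA=week 3, Sync=week 2, Integrate=week 3

Checking: Scope(week 2) before Prototype(week 4); Research(week 1) before Sync(week 2); Research(week 1) before Scope(week 2); Research(week 1) before Integrate(week 3); Research(week 1) before Draft(week 2); Draft(week 2) before Launch(week 3); Scope(week 2) before Integrate(week 3); Draft(week 2) before Integrate(week 3); Scope(week 2) before QA(week 3); Plan(week 1) before Sync(week 2); Scope(week 2) before Launch(week 3); QA = Launch = week 3; max 3 per week (cap 3).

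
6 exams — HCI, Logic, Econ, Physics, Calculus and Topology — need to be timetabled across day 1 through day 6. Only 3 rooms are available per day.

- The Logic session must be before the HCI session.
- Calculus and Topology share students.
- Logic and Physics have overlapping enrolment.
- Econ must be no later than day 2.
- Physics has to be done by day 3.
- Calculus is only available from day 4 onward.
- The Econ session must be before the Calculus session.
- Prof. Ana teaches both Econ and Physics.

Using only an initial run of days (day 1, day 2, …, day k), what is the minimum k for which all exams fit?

The precedence chain requires at least 2 distinct days.
With at most 3 per day and 6 exams, at least 2 days are needed.
Calculus can't be placed before day 4, so the schedule must run through at least day 4.
4 works (last occupied day: day 4): for example Logic=day 1, Topology=day 1, HCI=day 2, Calculus=day 4, Econ=day 1, Physics=day 2.

4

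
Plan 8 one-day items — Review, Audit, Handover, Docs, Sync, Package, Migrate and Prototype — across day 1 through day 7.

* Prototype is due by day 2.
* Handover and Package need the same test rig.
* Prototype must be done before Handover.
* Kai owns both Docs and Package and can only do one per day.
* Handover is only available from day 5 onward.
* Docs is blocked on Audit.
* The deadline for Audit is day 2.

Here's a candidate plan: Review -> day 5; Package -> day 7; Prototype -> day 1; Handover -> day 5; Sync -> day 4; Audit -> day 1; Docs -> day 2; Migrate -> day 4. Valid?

Prototype is due by day 2 — holds.
Kai owns both Docs and Package and can only do one per day — holds.
Prototype must be done before Handover — holds.
Docs is blocked on Audit — holds.
Handover and Package need the same test rig — holds.
The deadline for Audit is day 2 — holds.
Handover is only available from day 5 onward — holds.

Yes, all constraints hold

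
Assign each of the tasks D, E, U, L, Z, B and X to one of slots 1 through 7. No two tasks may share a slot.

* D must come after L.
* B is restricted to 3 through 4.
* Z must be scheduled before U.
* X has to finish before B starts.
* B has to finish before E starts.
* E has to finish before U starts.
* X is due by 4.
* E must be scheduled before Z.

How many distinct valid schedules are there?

Splitting on E: it can be 4 (6), 5 (5). Listing each branch's schedules as (D, U, L, Z, B, X):
E=4: (5,7,1,6,3,2) (5,7,2,6,3,1) (6,7,1,5,3,2) (6,7,2,5,3,1) (7,6,1,5,3,2) (7,6,2,5,3,1) — 6.
E=5: (2,7,1,6,4,3) (3,7,1,6,4,2) (3,7,2,6,4,1) (4,7,1,6,3,2) (4,7,2,6,3,1) — 5.
Summing: 6 + 5 = 11.

11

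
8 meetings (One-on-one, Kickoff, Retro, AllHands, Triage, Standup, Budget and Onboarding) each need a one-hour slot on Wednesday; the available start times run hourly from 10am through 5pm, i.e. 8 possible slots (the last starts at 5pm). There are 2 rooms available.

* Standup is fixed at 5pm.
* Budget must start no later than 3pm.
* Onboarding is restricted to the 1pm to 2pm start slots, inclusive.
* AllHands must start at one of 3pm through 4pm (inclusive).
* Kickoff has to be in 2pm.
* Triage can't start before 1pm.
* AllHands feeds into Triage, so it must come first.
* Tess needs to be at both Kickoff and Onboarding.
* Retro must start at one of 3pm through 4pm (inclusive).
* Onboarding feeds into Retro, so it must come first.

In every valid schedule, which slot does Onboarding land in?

1pm

Onboarding's window is 1pm–2pm.
Kickoff is fixed at 2pm, and Onboarding can't share a slot with Kickoff.
So Onboarding must be 1pm.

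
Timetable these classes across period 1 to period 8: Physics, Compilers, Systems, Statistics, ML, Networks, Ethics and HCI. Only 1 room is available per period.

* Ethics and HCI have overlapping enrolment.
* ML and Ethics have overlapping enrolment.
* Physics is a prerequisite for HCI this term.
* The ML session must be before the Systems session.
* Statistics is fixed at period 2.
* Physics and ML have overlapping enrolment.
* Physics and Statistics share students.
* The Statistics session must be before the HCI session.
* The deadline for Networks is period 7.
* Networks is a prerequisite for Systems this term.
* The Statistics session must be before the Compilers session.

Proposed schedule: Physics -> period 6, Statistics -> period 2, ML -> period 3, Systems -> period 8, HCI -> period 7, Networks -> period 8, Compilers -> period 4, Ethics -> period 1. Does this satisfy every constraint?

No — it violates: The deadline for Networks is period 7

The deadline for Networks is period 7 — violated.
The Statistics session must be before the HCI session — holds.
Statistics is fixed at period 2 — holds.
Networks is a prerequisite for Systems this term — violated.
Physics is a prerequisite for HCI this term — holds.
Physics and Statistics share students — holds.
Ethics and HCI have overlapping enrolment — holds.
The ML session must be before the Systems session — holds.
The Statistics session must be before the Compilers session — holds.
Physics and ML have overlapping enrolment — holds.
ML and Ethics have overlapping enrolment — holds.
Only 1 room is available per period — violated.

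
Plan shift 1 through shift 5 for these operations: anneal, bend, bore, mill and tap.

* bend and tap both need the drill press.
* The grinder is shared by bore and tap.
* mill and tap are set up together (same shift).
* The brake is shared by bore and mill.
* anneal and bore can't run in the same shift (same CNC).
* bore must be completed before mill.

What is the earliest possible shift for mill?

Precedence pushes mill to at least shift 2.
mill at shift 2 is achievable: tap in shift 2; bore in shift 1; mill in shift 2; bend in shift 1; anneal in shift 2.

shift 2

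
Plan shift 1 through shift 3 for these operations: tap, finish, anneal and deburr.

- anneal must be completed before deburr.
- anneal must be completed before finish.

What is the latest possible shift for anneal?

Downstream work caps anneal at shift 2.
anneal at shift 2 is achievable: finish=shift 3, deburr=shift 3, anneal=shift 2, tap=shift 1.

shift 2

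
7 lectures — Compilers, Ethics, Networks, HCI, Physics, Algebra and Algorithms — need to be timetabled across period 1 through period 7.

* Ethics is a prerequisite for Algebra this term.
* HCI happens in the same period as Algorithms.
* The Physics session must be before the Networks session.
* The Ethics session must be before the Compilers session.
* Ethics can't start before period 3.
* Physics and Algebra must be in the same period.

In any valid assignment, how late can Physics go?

period 6

Physics must be in the same period as Algebra, which can't be before period 4, so Physics is at least period 4; downstream work caps Physics at period 6.
Physics at period 6 is achievable: Compilers in period 4, Networks in period 7, Algebra in period 6, Ethics in period 3, HCI in period 1, Algorithms in period 1, Physics in period 6.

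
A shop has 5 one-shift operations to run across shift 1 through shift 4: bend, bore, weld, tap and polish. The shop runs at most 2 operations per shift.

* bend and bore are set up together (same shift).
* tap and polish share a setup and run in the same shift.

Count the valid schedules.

24

Splitting on bend: it can be shift 1 (6), shift 2 (6), shift 3 (6), shift 4 (6). Listing each branch's schedules as (bore, weld, tap, polish) by shift number:
bend=shift 1: (1,2,3,3) (1,2,4,4) (1,3,2,2) (1,3,4,4) (1,4,2,2) (1,4,3,3) — 6.
bend=shift 2: (2,1,3,3) (2,1,4,4) (2,3,1,1) (2,3,4,4) (2,4,1,1) (2,4,3,3) — 6.
bend=shift 3: (3,1,2,2) (3,1,4,4) (3,2,1,1) (3,2,4,4) (3,4,1,1) (3,4,2,2) — 6.
bend=shift 4: (4,1,2,2) (4,1,3,3) (4,2,1,1) (4,2,3,3) (4,3,1,1) (4,3,2,2) — 6.
Summing: 6 + 6 + 6 + 6 = 24.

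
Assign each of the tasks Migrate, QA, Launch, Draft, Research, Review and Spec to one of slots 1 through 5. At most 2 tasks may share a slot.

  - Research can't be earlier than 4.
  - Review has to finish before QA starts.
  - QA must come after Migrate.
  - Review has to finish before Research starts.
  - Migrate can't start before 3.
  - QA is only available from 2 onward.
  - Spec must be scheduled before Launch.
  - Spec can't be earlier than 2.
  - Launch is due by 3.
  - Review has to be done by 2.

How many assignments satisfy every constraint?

38

Splitting on Migrate: it can be 3 (24), 4 (14). Listing each branch's schedules as (QA, Launch, Draft, Research, Review, Spec):
Migrate=3: (4,3,1,4,1,2) (4,3,1,4,2,2) (4,3,1,5,1,2) (4,3,1,5,2,2) (4,3,2,4,1,2) (4,3,2,5,1,2) (4,3,4,5,1,2) (4,3,4,5,2,2) (4,3,5,4,1,2) (4,3,5,4,2,2) (4,3,5,5,1,2) (4,3,5,5,2,2) (5,3,1,4,1,2) (5,3,1,4,2,2) (5,3,1,5,1,2) (5,3,1,5,2,2) (5,3,2,4,1,2) (5,3,2,5,1,2) (5,3,4,4,1,2) (5,3,4,4,2,2) (5,3,4,5,1,2) (5,3,4,5,2,2) (5,3,5,4,1,2) (5,3,5,4,2,2) — 24.
Migrate=4: (5,3,1,4,1,2) (5,3,1,4,2,2) (5,3,1,5,1,2) (5,3,1,5,2,2) (5,3,2,4,1,2) (5,3,2,5,1,2) (5,3,3,4,1,2) (5,3,3,4,2,2) (5,3,3,5,1,2) (5,3,3,5,2,2) (5,3,4,5,1,2) (5,3,4,5,2,2) (5,3,5,4,1,2) (5,3,5,4,2,2) — 14.
Summing: 24 + 14 = 38.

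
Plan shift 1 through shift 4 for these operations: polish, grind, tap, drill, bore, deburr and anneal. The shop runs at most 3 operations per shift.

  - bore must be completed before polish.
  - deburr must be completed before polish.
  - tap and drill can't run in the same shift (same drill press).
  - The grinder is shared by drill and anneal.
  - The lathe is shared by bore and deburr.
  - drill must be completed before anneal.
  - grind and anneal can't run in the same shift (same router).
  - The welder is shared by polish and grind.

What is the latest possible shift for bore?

Downstream work caps bore at shift 3.
bore at shift 3 is achievable: deburr=shift 1; bore=shift 3; tap=shift 2; grind=shift 1; anneal=shift 2; polish=shift 4; drill=shift 1.

shift 3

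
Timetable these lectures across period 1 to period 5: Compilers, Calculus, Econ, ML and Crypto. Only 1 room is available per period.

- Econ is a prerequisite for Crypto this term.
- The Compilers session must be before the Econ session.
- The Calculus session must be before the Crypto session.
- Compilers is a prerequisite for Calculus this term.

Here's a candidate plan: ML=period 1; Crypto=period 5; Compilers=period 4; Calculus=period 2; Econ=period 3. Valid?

No. Compilers is a prerequisite for Calculus this term is not satisfied.

Econ is a prerequisite for Crypto this term — holds.
The Calculus session must be before the Crypto session — holds.
Compilers is a prerequisite for Calculus this term — violated.
Only 1 room is available per period — holds.
The Compilers session must be before the Econ session — violated.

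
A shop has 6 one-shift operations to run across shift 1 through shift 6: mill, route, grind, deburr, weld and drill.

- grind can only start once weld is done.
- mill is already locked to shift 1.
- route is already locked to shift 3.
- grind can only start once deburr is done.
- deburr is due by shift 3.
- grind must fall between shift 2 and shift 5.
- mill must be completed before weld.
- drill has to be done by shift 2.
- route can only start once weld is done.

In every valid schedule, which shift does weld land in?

mill is fixed at shift 1 and must come before weld, so weld is at least shift 2.
route is fixed at shift 3 and must come after weld, so weld is at most shift 2.
So weld must be shift 2.

shift 2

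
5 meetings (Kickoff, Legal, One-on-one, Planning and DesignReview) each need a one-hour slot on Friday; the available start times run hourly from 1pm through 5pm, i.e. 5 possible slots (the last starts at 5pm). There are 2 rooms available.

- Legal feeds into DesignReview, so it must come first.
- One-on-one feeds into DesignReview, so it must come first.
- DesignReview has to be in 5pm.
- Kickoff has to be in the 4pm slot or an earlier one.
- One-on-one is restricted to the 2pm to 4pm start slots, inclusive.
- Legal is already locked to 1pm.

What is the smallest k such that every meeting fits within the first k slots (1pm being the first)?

5 slots

The precedence chain requires at least 2 distinct slots.
With at most 2 per slot and 5 meetings, at least 3 slots are needed.
DesignReview can't be placed before 5pm — that is slot 5 counting from 1pm — so the schedule must run through at least 5 slots.
5 works (last occupied slot: 5pm): for example One-on-one=2pm; Planning=2pm; DesignReview=5pm; Kickoff=1pm; Legal=1pm.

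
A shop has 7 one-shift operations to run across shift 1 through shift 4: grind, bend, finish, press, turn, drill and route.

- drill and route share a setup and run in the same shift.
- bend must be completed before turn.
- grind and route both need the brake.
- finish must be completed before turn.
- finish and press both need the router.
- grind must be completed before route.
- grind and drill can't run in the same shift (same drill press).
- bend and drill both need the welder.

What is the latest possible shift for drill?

Drill must be in the same shift as route, which can't be before shift 2, so drill is at least shift 2.
drill at shift 4 is achievable: drill in shift 4, route in shift 4, press in shift 2, grind in shift 1, finish in shift 1, turn in shift 2, bend in shift 1.

shift 4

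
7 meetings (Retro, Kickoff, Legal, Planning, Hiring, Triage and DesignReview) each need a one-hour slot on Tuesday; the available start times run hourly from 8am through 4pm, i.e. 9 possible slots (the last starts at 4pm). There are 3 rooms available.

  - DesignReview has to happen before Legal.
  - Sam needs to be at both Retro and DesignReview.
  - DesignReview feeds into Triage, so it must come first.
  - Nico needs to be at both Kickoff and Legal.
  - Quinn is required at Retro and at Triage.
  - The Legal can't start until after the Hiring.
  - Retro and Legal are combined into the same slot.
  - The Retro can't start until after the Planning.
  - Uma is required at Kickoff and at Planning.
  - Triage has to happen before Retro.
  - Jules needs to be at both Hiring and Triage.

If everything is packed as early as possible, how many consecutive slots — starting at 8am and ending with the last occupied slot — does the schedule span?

3 slots

The precedence chain requires at least 3 distinct slots.
With at most 3 per slot and 7 meetings, at least 3 slots are needed.
3 works (last occupied slot: 10am): for example Triage=9am; Planning=8am; Hiring=8am; DesignReview=8am; Retro=10am; Kickoff=9am; Legal=10am.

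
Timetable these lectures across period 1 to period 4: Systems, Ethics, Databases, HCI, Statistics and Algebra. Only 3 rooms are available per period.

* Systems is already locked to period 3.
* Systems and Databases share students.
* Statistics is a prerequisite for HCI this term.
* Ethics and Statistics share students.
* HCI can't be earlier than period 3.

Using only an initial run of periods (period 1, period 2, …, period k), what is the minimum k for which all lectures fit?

The precedence chain requires at least 2 distinct periods.
With at most 3 per period and 6 lectures, at least 2 periods are needed.
Systems can't be placed before period 3, so the schedule must run through at least period 3.
3 works (last occupied period: period 3): for example Algebra in period 1; Statistics in period 1; HCI in period 3; Systems in period 3; Databases in period 1; Ethics in period 2.

3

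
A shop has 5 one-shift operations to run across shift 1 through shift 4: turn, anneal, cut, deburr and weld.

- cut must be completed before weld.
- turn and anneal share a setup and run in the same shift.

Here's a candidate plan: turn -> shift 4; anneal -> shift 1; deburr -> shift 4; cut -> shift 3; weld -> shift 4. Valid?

Invalid. turn and anneal share a setup and run in the same shift.

turn and anneal share a setup and run in the same shift — violated.
cut must be completed before weld — holds.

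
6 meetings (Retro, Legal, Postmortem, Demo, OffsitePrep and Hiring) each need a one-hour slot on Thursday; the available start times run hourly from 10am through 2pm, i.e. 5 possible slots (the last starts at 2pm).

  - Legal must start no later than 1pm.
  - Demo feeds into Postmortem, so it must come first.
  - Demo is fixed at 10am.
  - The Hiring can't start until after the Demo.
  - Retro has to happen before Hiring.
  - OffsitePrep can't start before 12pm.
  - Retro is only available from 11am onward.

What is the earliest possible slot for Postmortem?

Precedence pushes Postmortem to at least 11am.
Postmortem at 11am is achievable: Legal=10am, OffsitePrep=12pm, Postmortem=11am, Demo=10am, Retro=11am, Hiring=12pm.

11am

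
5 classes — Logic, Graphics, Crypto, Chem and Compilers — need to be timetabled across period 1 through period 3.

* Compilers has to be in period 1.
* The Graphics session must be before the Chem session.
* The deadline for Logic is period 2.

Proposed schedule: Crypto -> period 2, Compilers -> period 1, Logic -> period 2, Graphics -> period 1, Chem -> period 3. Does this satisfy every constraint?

The deadline for Logic is period 2 — holds.
Compilers has to be in period 1 — holds.
The Graphics session must be before the Chem session — holds.

Yes, all constraints hold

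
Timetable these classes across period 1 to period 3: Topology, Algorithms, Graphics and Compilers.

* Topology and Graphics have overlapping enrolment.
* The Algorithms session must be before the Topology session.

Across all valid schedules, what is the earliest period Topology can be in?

Precedence pushes Topology to at least period 2.
Topology at period 2 is achievable: Topology in period 2; Compilers in period 1; Algorithms in period 1; Graphics in period 1.

period 2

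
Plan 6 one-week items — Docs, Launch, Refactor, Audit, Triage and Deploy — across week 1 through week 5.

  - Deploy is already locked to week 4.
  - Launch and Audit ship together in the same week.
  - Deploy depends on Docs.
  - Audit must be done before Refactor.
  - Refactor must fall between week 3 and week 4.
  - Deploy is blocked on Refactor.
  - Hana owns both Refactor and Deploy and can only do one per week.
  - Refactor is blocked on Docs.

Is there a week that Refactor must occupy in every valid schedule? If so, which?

Refactor's window is week 3–week 4.
Deploy is fixed at week 4, and Refactor can't share a week with Deploy.
So Refactor must be week 3.

week 3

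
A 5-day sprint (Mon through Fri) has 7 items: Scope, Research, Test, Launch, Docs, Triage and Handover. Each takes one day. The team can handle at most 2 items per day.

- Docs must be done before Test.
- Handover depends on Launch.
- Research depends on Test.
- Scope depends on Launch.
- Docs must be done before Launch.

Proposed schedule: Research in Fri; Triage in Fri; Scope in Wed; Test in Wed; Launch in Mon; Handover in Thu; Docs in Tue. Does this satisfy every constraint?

No. Docs must be done before Launch is not satisfied.

Scope depends on Launch — holds.
Research depends on Test — holds.
Handover depends on Launch — holds.
Docs must be done before Test — holds.
The team can handle at most 2 items per day — holds.
Docs must be done before Launch — violated.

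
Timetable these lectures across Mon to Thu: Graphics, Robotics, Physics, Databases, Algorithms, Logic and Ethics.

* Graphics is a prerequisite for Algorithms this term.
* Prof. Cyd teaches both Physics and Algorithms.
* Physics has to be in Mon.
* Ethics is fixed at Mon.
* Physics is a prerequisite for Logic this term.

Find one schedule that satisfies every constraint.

Graphics in Mon; Ethics in Mon; Algorithms in Tue; Robotics in Mon; Databases in Mon; Logic in Tue; Physics in Mon

Checking: Graphics(Mon) before Algorithms(Tue); Physics(Mon) before Logic(Tue); Physics(Mon) != Algorithms(Tue); Physics=Mon in [Mon,Mon]; Ethics=Mon in [Mon,Mon].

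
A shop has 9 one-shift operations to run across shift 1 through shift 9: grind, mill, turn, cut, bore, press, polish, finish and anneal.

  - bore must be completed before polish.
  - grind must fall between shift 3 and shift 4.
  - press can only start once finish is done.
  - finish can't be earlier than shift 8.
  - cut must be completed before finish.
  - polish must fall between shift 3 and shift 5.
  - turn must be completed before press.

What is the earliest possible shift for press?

shift 9

Precedence pushes press to at least shift 9.
press at shift 9 is achievable: mill -> shift 1; bore -> shift 1; anneal -> shift 1; finish -> shift 8; press -> shift 9; turn -> shift 1; grind -> shift 3; polish -> shift 3; cut -> shift 1.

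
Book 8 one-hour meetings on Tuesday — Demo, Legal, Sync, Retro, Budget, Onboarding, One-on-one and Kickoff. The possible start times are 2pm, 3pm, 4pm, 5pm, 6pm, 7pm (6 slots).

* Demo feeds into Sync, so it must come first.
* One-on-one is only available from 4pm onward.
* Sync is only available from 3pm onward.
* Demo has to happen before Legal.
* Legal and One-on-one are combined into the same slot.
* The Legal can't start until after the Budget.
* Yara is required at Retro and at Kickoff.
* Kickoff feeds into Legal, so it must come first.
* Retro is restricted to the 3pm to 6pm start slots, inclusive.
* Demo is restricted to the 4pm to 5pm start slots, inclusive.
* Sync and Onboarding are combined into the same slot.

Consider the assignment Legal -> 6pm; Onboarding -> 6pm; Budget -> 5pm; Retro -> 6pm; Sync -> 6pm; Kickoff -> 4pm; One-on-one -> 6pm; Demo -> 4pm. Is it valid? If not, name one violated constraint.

Sync is only available from 3pm onward — holds.
Demo is restricted to the 4pm to 5pm start slots, inclusive — holds.
Sync and Onboarding are combined into the same slot — holds.
One-on-one is only available from 4pm onward — holds.
The Legal can't start until after the Budget — holds.
Demo feeds into Sync, so it must come first — holds.
Retro is restricted to the 3pm to 6pm start slots, inclusive — holds.
Kickoff feeds into Legal, so it must come first — holds.
Legal and One-on-one are combined into the same slot — holds.
Demo has to happen before Legal — holds.
Yara is required at Retro and at Kickoff — holds.

Yes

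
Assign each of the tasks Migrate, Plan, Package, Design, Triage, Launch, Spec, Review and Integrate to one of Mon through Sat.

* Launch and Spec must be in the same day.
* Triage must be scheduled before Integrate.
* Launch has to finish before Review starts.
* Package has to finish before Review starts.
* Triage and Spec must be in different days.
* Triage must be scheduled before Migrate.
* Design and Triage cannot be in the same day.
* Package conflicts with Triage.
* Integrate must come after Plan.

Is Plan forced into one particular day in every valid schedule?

Plan can be Mon (e.g. Launch -> Tue, Spec -> Tue, Plan -> Mon, Integrate -> Tue, Migrate -> Tue, Review -> Wed, Triage -> Mon, Package -> Tue, Design -> Tue) or Tue (e.g. Spec=Tue, Review=Wed, Package=Tue, Plan=Tue, Design=Tue, Integrate=Wed, Migrate=Tue, Triage=Mon, Launch=Tue).

No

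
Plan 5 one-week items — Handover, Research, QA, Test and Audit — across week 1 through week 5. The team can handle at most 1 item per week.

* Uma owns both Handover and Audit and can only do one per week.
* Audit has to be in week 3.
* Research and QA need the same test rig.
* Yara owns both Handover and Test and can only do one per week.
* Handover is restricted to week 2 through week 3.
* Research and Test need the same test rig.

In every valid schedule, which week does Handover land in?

Handover's window is week 2–week 3.
Audit is fixed at week 3, and Handover can't share a week with Audit.
So Handover must be week 2.

week 2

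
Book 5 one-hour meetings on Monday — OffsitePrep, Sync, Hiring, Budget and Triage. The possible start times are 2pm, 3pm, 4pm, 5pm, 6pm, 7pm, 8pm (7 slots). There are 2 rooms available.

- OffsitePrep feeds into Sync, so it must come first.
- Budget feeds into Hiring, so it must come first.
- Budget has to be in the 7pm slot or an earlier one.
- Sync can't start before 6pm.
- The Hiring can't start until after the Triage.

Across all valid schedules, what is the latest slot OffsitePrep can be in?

7pm

Downstream work caps OffsitePrep at 7pm.
OffsitePrep at 7pm is achievable: Sync in 8pm; OffsitePrep in 7pm; Budget in 2pm; Triage in 2pm; Hiring in 3pm.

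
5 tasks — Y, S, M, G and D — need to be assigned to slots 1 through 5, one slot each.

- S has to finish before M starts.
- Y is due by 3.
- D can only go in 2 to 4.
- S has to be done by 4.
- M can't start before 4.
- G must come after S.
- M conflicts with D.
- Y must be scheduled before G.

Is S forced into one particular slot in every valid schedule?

S can be 1 (e.g. D in 2; G in 2; M in 4; S in 1; Y in 1) or 2 (e.g. G=3; M=4; D=2; Y=1; S=2).

No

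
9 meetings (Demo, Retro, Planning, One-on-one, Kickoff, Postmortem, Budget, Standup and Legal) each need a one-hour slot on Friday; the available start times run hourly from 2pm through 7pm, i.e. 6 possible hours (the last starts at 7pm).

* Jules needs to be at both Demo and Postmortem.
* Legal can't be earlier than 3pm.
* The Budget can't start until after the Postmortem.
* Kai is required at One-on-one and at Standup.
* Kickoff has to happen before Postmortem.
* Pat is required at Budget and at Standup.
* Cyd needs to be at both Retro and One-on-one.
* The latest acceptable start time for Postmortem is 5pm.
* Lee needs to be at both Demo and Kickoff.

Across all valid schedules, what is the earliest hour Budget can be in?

Precedence pushes Budget to at least 4pm.
Budget at 4pm is achievable: Legal -> 3pm, Retro -> 2pm, Postmortem -> 3pm, Kickoff -> 2pm, One-on-one -> 3pm, Demo -> 4pm, Standup -> 2pm, Planning -> 2pm, Budget -> 4pm.

4pm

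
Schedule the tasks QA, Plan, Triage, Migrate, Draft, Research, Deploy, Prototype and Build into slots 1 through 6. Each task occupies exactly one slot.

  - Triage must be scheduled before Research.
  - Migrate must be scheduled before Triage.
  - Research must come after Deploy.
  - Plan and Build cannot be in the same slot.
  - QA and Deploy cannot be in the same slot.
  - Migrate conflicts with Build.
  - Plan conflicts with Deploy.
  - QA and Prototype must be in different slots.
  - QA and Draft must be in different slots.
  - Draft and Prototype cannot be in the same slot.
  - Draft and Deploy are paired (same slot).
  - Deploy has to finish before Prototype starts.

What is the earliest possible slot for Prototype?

Precedence pushes Prototype to at least 2.
Prototype at 2 is achievable: Draft -> 1; Deploy -> 1; Prototype -> 2; Triage -> 2; Build -> 3; QA -> 3; Research -> 3; Migrate -> 1; Plan -> 2.

2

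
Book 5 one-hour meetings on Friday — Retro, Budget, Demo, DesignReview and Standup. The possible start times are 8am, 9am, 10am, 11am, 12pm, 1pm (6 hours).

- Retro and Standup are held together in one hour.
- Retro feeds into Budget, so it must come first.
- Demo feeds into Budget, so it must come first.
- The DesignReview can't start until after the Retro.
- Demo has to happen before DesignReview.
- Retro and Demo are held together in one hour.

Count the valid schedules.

55

Splitting on Retro: it can be 8am (25), 9am (16), 10am (9), 11am (4), 12pm (1). Listing each branch's schedules as (Budget, Demo, DesignReview, Standup):
Retro=8am: (9am,8am,9am,8am) (9am,8am,10am,8am) (9am,8am,11am,8am) (9am,8am,12pm,8am) (9am,8am,1pm,8am) (10am,8am,9am,8am) (10am,8am,10am,8am) (10am,8am,11am,8am) (10am,8am,12pm,8am) (10am,8am,1pm,8am) (11am,8am,9am,8am) (11am,8am,10am,8am) (11am,8am,11am,8am) (11am,8am,12pm,8am) (11am,8am,1pm,8am) (12pm,8am,9am,8am) (12pm,8am,10am,8am) (12pm,8am,11am,8am) (12pm,8am,12pm,8am) (12pm,8am,1pm,8am) (1pm,8am,9am,8am) (1pm,8am,10am,8am) (1pm,8am,11am,8am) (1pm,8am,12pm,8am) (1pm,8am,1pm,8am) — 25.
Retro=9am: (10am,9am,10am,9am) (10am,9am,11am,9am) (10am,9am,12pm,9am) (10am,9am,1pm,9am) (11am,9am,10am,9am) (11am,9am,11am,9am) (11am,9am,12pm,9am) (11am,9am,1pm,9am) (12pm,9am,10am,9am) (12pm,9am,11am,9am) (12pm,9am,12pm,9am) (12pm,9am,1pm,9am) (1pm,9am,10am,9am) (1pm,9am,11am,9am) (1pm,9am,12pm,9am) (1pm,9am,1pm,9am) — 16.
Retro=10am: (11am,10am,11am,10am) (11am,10am,12pm,10am) (11am,10am,1pm,10am) (12pm,10am,11am,10am) (12pm,10am,12pm,10am) (12pm,10am,1pm,10am) (1pm,10am,11am,10am) (1pm,10am,12pm,10am) (1pm,10am,1pm,10am) — 9.
Retro=11am: (12pm,11am,12pm,11am) (12pm,11am,1pm,11am) (1pm,11am,12pm,11am) (1pm,11am,1pm,11am) — 4.
Retro=12pm: (1pm,12pm,1pm,12pm) — 1.
Summing: 25 + 16 + 9 + 4 + 1 = 55.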